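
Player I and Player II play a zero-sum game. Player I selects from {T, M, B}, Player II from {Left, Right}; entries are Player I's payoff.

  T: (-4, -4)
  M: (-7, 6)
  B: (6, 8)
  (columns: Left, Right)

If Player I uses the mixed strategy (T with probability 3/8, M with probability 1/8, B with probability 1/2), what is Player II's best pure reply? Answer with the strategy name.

Left

If Player II plays Left, Player I's expected payoff is (3/8)·(-4) + (1/8)·(-7) + (1/2)·6 = 5/8.
If Player II plays Right, Player I's expected payoff is (3/8)·(-4) + (1/8)·6 + (1/2)·8 = 13/4.
Player II minimizes Player I's payoff; the smallest is 5/8, so the best response is Left.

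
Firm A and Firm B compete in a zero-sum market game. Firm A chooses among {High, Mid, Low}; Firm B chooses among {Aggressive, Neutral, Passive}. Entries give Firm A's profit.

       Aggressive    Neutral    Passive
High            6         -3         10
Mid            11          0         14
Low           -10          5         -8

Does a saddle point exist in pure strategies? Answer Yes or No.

Row minima: High → -3, Mid → 0, Low → -10; maximin = 0.
Column maxima: Aggressive → 11, Neutral → 5, Passive → 14; minimax = 5.
0 ≠ 5, so no pure-strategy equilibrium exists.

No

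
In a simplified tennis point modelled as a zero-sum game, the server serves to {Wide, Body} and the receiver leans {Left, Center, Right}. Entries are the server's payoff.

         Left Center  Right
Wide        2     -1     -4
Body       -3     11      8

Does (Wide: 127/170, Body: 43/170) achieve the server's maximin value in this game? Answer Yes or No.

Against Left this mix gives (127/170)·2 + (43/170)·(-3) = 25/34.
Against Center this mix gives (127/170)·(-1) + (43/170)·11 = 173/85.
Against Right this mix gives (127/170)·(-4) + (43/170)·8 = -82/85.
The receiver will play Right, holding the server to -82/85. Shifting weight toward the row that does better against Right would raise this floor (the equalizing mix achieves 4/17 against both Right and Left), so the proposed strategy is not optimal.

No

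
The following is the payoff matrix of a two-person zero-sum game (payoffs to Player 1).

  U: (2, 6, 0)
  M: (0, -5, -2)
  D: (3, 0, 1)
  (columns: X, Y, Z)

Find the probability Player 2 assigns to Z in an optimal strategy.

Row minima: U → 0, M → -5, D → 0; maximin = 0.
Column maxima: X → 3, Y → 6, Z → 1; minimax = 1.
0 ≠ 1, so there is no saddle point; optimal play is mixed.
M is strictly dominated by U, so Player 1 never plays it.
X is strictly dominated by Z (it gives Player 1 strictly more in every row), so Player 2 never plays it.
On the remaining 2×2 (U, D vs Y, Z):
Let Player 1 play U with probability p. Expected payoff against Y: 6p + 0(1−p) = 6p; against Z: 0p + 1(1−p) = −p + 1.
Setting these equal: 6p = −p + 1 ⇒ 7p = 1 ⇒ p = 1/7, and the value is (6)·(1/7) = 6/7.
For Player 2: with q = P(Y), equating U's and D's payoffs gives 6q = −q + 1 ⇒ q = 1/7.

6/7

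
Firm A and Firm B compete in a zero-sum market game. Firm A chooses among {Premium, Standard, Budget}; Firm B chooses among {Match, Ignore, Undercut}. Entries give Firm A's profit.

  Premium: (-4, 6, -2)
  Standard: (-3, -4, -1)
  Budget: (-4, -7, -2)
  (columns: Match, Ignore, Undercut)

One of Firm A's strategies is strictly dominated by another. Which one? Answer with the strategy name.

Budget

Standard gives a strictly higher payoff than Budget against every column: -3 > -4, -4 > -7, -1 > -2.
So Budget is strictly dominated and Firm A never plays it.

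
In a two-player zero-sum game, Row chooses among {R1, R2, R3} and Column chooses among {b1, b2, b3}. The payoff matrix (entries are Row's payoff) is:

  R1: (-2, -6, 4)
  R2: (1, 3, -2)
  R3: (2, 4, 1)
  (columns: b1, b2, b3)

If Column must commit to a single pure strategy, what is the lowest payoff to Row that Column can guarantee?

2

Column maxima: b1 → 2, b2 → 4, b3 → 4.
The smallest of these is 2.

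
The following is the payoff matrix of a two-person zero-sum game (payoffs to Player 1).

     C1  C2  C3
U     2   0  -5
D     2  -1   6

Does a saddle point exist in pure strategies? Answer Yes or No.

No

Row minima: U → -5, D → -1; maximin = -1.
Column maxima: C1 → 2, C2 → 0, C3 → 6; minimax = 0.
-1 ≠ 0, so no pure-strategy equilibrium exists.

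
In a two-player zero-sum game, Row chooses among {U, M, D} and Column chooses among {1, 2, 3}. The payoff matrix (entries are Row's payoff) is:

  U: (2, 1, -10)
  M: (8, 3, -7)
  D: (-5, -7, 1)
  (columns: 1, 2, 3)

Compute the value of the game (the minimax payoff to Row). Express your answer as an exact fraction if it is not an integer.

-23/9

Row minima: U → -10, M → -7, D → -7; maximin = -7.
Column maxima: 1 → 8, 2 → 3, 3 → 1; minimax = 1.
-7 ≠ 1, so there is no saddle point; optimal play is mixed.
U is strictly dominated by M, so Row never plays it.
1 is strictly dominated by 2 (it gives Row strictly more in every row), so Column never plays it.
On the remaining 2×2 (M, D vs 2, 3):
Let Row play M with probability p. Expected payoff against 2: 3p + (-7)(1−p) = 10p − 7; against 3: (-7)p + 1(1−p) = −8p + 1.
Setting these equal: 10p − 7 = −8p + 1 ⇒ 18p = 8 ⇒ p = 4/9, and the value is (10)·(4/9) − 7 = -23/9.
For Column: with q = P(2), equating M's and D's payoffs gives 10q − 7 = −8q + 1 ⇒ q = 4/9.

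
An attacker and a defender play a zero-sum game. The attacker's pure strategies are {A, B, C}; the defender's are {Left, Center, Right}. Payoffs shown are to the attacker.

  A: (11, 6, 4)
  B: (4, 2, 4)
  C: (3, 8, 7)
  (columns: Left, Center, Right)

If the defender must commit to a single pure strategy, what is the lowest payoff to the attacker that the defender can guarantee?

Column maxima: Left → 11, Center → 8, Right → 7.
The smallest of these is 7.

7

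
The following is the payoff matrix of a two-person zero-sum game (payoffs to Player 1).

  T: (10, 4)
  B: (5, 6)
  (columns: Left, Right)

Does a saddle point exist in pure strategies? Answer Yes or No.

No

Row minima: T → 4, B → 5; maximin = 5.
Column maxima: Left → 10, Right → 6; minimax = 6.
5 ≠ 6, so no pure-strategy equilibrium exists.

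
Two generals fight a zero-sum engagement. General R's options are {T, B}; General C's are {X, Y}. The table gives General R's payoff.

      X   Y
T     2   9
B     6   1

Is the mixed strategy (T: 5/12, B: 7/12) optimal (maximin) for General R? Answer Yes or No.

Against X this mix gives (5/12)·2 + (7/12)·6 = 13/3.
Against Y this mix gives (5/12)·9 + (7/12)·1 = 13/3.
All of General C's active replies (X, Y) yield 13/3, and no column does worse for General R. The mix makes General C indifferent and guarantees 13/3, so it is optimal.

Yes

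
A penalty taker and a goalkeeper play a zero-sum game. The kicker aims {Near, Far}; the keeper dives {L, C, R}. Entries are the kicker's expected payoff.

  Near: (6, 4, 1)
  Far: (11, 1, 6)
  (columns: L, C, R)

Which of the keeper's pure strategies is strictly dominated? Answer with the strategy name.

C holds the kicker's payoff strictly below L in every row: 4 < 6, 1 < 11.
So L is strictly dominated for the keeper.

L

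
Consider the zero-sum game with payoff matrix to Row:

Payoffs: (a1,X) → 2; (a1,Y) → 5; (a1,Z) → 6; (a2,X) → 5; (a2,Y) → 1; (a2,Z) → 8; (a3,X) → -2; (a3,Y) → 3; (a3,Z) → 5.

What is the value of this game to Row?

23/7

Row minima: a1 → 2, a2 → 1, a3 → -2; maximin = 2.
Column maxima: X → 5, Y → 5, Z → 8; minimax = 5.
2 ≠ 5, so there is no saddle point; optimal play is mixed.
a3 is strictly dominated by a1, so Row never plays it.
Z is strictly dominated by X (it gives Row strictly more in every row), so Column never plays it.
On the remaining 2×2 (a1, a2 vs X, Y):
Let Row play a1 with probability p. Expected payoff against X: 2p + 5(1−p) = −3p + 5; against Y: 5p + 1(1−p) = 4p + 1.
Setting these equal: −3p + 5 = 4p + 1 ⇒ −7p = -4 ⇒ p = 4/7, and the value is (-3)·(4/7) + 5 = 23/7.
For Column: with q = P(X), equating a1's and a2's payoffs gives −3q + 5 = 4q + 1 ⇒ q = 4/7.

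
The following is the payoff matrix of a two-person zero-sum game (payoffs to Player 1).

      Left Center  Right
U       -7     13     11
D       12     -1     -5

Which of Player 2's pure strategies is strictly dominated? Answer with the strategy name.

Center

Right holds Player 1's payoff strictly below Center in every row: 11 < 13, -5 < -1.
So Center is strictly dominated for Player 2.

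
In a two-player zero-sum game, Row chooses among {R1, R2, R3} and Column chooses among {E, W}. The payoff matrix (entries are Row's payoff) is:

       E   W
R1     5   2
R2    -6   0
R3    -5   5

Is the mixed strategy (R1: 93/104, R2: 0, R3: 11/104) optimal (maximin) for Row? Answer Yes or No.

Against E this mix gives (93/104)·5 + (11/104)·(-5) = 205/52.
Against W this mix gives (93/104)·2 + (11/104)·5 = 241/104.
Column will play W, holding Row to 241/104. Shifting weight toward the row that does better against W would raise this floor (the equalizing mix achieves 35/13 against both W and E), so the proposed strategy is not optimal.

No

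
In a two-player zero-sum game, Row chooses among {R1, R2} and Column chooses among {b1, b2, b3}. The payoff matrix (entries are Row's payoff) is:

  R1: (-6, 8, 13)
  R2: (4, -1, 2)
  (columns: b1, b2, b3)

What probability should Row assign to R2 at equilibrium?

14/19

Row minima: R1 → -6, R2 → -1; maximin = -1.
Column maxima: b1 → 4, b2 → 8, b3 → 13; minimax = 4.
-1 ≠ 4, so there is no saddle point; optimal play is mixed.
b3 is strictly dominated by b2 (it gives Row strictly more in every row), so Column never plays it.
On the remaining 2×2 (R1, R2 vs b1, b2):
Let Row play R1 with probability p. Expected payoff against b1: (-6)p + 4(1−p) = −10p + 4; against b2: 8p + (-1)(1−p) = 9p − 1.
Setting these equal: −10p + 4 = 9p − 1 ⇒ −19p = -5 ⇒ p = 5/19, and the value is (-10)·(5/19) + 4 = 26/19.
For Column: with q = P(b1), equating R1's and R2's payoffs gives −14q + 8 = 5q − 1 ⇒ q = 9/19.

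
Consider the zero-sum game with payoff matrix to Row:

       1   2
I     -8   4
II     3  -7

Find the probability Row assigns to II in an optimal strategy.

6/11

Row minima: I → -8, II → -7; maximin = -7.
Column maxima: 1 → 3, 2 → 4; minimax = 3.
-7 ≠ 3, so there is no saddle point; optimal play is mixed.
Let Row play I with probability p. Expected payoff against 1: (-8)p + 3(1−p) = −11p + 3; against 2: 4p + (-7)(1−p) = 11p − 7.
Setting these equal: −11p + 3 = 11p − 7 ⇒ −22p = -10 ⇒ p = 5/11, and the value is (-11)·(5/11) + 3 = -2.
For Column: with q = P(1), equating I's and II's payoffs gives −12q + 4 = 10q − 7 ⇒ q = 1/2.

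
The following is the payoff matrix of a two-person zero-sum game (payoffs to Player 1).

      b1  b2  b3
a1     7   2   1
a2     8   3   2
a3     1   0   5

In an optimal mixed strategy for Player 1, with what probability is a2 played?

Row minima: a1 → 1, a2 → 2, a3 → 0; maximin = 2.
Column maxima: b1 → 8, b2 → 3, b3 → 5; minimax = 3.
2 ≠ 3, so there is no saddle point; optimal play is mixed.
a1 is strictly dominated by a2, so Player 1 never plays it.
b1 is strictly dominated by b2 (it gives Player 1 strictly more in every row), so Player 2 never plays it.
On the remaining 2×2 (a2, a3 vs b2, b3):
Let Player 1 play a2 with probability p. Expected payoff against b2: 3p + 0(1−p) = 3p; against b3: 2p + 5(1−p) = −3p + 5.
Setting these equal: 3p = −3p + 5 ⇒ 6p = 5 ⇒ p = 5/6, and the value is (3)·(5/6) = 5/2.
For Player 2: with q = P(b2), equating a2's and a3's payoffs gives q + 2 = −5q + 5 ⇒ q = 1/2.

5/6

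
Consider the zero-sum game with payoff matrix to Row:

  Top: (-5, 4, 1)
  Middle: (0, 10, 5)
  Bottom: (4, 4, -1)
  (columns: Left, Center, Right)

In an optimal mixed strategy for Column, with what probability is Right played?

Row minima: Top → -5, Middle → 0, Bottom → -1; maximin = 0.
Column maxima: Left → 4, Center → 10, Right → 5; minimax = 4.
0 ≠ 4, so there is no saddle point; optimal play is mixed.
Top is strictly dominated by Middle, so Row never plays it.
Center is strictly dominated by Right (it gives Row strictly more in every row), so Column never plays it.
On the remaining 2×2 (Middle, Bottom vs Left, Right):
Let Row play Middle with probability p. Expected payoff against Left: 0p + 4(1−p) = −4p + 4; against Right: 5p + (-1)(1−p) = 6p − 1.
Setting these equal: −4p + 4 = 6p − 1 ⇒ −10p = -5 ⇒ p = 1/2, and the value is (-4)·(1/2) + 4 = 2.
For Column: with q = P(Left), equating Middle's and Bottom's payoffs gives −5q + 5 = 5q − 1 ⇒ q = 3/5.

2/5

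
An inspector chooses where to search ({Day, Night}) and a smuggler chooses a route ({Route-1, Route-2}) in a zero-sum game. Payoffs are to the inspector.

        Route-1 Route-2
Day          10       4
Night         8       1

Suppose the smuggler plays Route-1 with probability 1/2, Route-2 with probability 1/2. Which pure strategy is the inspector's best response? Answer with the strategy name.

Expected payoff of Day: (1/2)·10 + (1/2)·4 = 7.
Expected payoff of Night: (1/2)·8 + (1/2)·1 = 9/2.
The largest is 7, so the inspector's best response is Day.

Day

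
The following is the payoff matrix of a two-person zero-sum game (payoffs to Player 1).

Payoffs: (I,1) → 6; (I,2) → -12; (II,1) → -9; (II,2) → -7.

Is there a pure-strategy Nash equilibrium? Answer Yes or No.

Row minima: I → -12, II → -9; maximin = -9.
Column maxima: 1 → 6, 2 → -7; minimax = -7.
-9 ≠ -7, so no pure-strategy equilibrium exists.

No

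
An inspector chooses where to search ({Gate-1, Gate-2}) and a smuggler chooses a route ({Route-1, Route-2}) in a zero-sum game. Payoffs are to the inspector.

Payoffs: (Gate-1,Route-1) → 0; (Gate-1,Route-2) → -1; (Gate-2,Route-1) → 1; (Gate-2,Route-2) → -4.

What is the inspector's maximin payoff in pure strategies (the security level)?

-1

Row minima: Gate-1 → -1, Gate-2 → -4.
The best of these is -1.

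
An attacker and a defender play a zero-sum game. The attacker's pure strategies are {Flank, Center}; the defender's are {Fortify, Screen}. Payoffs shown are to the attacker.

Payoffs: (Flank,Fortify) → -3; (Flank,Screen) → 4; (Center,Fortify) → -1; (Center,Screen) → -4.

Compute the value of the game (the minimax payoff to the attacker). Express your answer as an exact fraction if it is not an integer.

-8/5

Row minima: Flank → -3, Center → -4; maximin = -3.
Column maxima: Fortify → -1, Screen → 4; minimax = -1.
-3 ≠ -1, so there is no saddle point; optimal play is mixed.
Let the attacker play Flank with probability p. Expected payoff against Fortify: (-3)p + (-1)(1−p) = −2p − 1; against Screen: 4p + (-4)(1−p) = 8p − 4.
Setting these equal: −2p − 1 = 8p − 4 ⇒ −10p = -3 ⇒ p = 3/10, and the value is (-2)·(3/10) − 1 = -8/5.
For the defender: with q = P(Fortify), equating Flank's and Center's payoffs gives −7q + 4 = 3q − 4 ⇒ q = 4/5.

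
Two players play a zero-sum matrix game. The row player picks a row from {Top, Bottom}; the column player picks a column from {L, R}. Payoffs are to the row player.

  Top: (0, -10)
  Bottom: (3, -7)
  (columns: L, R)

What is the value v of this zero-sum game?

Row minima: Top → -10, Bottom → -7; maximin = -7.
Column maxima: L → 3, R → -7; minimax = -7.
Since maximin = minimax = -7, there is a saddle point and the value is -7.

-7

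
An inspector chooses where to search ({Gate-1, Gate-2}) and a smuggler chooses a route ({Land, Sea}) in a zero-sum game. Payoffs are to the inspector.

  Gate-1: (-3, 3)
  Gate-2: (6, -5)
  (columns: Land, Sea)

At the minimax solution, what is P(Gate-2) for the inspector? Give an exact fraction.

Row minima: Gate-1 → -3, Gate-2 → -5; maximin = -3.
Column maxima: Land → 6, Sea → 3; minimax = 3.
-3 ≠ 3, so there is no saddle point; optimal play is mixed.
Let the inspector play Gate-1 with probability p. Expected payoff against Land: (-3)p + 6(1−p) = −9p + 6; against Sea: 3p + (-5)(1−p) = 8p − 5.
Setting these equal: −9p + 6 = 8p − 5 ⇒ −17p = -11 ⇒ p = 11/17, and the value is (-9)·(11/17) + 6 = 3/17.
For the smuggler: with q = P(Land), equating Gate-1's and Gate-2's payoffs gives −6q + 3 = 11q − 5 ⇒ q = 8/17.

6/17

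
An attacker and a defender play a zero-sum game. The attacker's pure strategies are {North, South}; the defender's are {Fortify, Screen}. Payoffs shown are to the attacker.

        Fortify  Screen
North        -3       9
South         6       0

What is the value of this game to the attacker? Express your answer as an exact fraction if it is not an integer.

3

Row minima: North → -3, South → 0; maximin = 0.
Column maxima: Fortify → 6, Screen → 9; minimax = 6.
0 ≠ 6, so there is no saddle point; optimal play is mixed.
Let the attacker play North with probability p. Expected payoff against Fortify: (-3)p + 6(1−p) = −9p + 6; against Screen: 9p + 0(1−p) = 9p.
Setting these equal: −9p + 6 = 9p ⇒ −18p = -6 ⇒ p = 1/3, and the value is (-9)·(1/3) + 6 = 3.
For the defender: with q = P(Fortify), equating North's and South's payoffs gives −12q + 9 = 6q ⇒ q = 1/2.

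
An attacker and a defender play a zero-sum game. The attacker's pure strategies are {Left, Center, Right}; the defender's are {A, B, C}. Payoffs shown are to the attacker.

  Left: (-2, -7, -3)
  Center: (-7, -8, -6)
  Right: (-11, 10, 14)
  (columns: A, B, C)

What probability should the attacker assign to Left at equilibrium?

Row minima: Left → -7, Center → -8, Right → -11; maximin = -7.
Column maxima: A → -2, B → 10, C → 14; minimax = -2.
-7 ≠ -2, so there is no saddle point; optimal play is mixed.
Center is strictly dominated by Left, so the attacker never plays it.
C is strictly dominated by B (it gives the attacker strictly more in every row), so the defender never plays it.
On the remaining 2×2 (Left, Right vs A, B):
Let the attacker play Left with probability p. Expected payoff against A: (-2)p + (-11)(1−p) = 9p − 11; against B: (-7)p + 10(1−p) = −17p + 10.
Setting these equal: 9p − 11 = −17p + 10 ⇒ 26p = 21 ⇒ p = 21/26, and the value is (9)·(21/26) − 11 = -97/26.
For the defender: with q = P(A), equating Left's and Right's payoffs gives 5q − 7 = −21q + 10 ⇒ q = 17/26.

21/26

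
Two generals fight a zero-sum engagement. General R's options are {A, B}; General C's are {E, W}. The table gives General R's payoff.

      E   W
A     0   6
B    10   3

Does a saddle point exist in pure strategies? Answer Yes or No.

Row minima: A → 0, B → 3; maximin = 3.
Column maxima: E → 10, W → 6; minimax = 6.
3 ≠ 6, so no pure-strategy equilibrium exists.

No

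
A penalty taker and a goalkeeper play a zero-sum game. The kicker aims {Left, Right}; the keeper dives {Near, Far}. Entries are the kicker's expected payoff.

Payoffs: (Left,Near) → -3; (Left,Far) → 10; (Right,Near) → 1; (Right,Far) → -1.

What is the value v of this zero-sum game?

7/15

Row minima: Left → -3, Right → -1; maximin = -1.
Column maxima: Near → 1, Far → 10; minimax = 1.
-1 ≠ 1, so there is no saddle point; optimal play is mixed.
Let the kicker play Left with probability p. Expected payoff against Near: (-3)p + 1(1−p) = −4p + 1; against Far: 10p + (-1)(1−p) = 11p − 1.
Setting these equal: −4p + 1 = 11p − 1 ⇒ −15p = -2 ⇒ p = 2/15, and the value is (-4)·(2/15) + 1 = 7/15.
For the keeper: with q = P(Near), equating Left's and Right's payoffs gives −13q + 10 = 2q − 1 ⇒ q = 11/15.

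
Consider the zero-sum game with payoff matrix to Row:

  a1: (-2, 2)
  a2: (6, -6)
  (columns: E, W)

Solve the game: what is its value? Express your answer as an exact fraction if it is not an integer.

0

Row minima: a1 → -2, a2 → -6; maximin = -2.
Column maxima: E → 6, W → 2; minimax = 2.
-2 ≠ 2, so there is no saddle point; optimal play is mixed.
Let Row play a1 with probability p. Expected payoff against E: (-2)p + 6(1−p) = −8p + 6; against W: 2p + (-6)(1−p) = 8p − 6.
Setting these equal: −8p + 6 = 8p − 6 ⇒ −16p = -12 ⇒ p = 3/4, and the value is (-8)·(3/4) + 6 = 0.
For Column: with q = P(E), equating a1's and a2's payoffs gives −4q + 2 = 12q − 6 ⇒ q = 1/2.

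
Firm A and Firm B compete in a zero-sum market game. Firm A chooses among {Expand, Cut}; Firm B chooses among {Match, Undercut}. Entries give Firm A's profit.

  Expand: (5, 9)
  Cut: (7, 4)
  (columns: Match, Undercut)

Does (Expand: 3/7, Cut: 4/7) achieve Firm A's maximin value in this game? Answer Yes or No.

Yes

Against Match this mix gives (3/7)·5 + (4/7)·7 = 43/7.
Against Undercut this mix gives (3/7)·9 + (4/7)·4 = 43/7.
All of Firm B's active replies (Match, Undercut) yield 43/7, and no column does worse for Firm A. The mix makes Firm B indifferent and guarantees 43/7, so it is optimal.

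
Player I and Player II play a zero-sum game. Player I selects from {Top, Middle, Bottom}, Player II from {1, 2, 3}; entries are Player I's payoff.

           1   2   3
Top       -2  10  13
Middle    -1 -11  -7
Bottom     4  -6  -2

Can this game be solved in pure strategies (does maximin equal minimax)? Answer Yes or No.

No

Row minima: Top → -2, Middle → -11, Bottom → -6; maximin = -2.
Column maxima: 1 → 4, 2 → 10, 3 → 13; minimax = 4.
-2 ≠ 4, so no pure-strategy equilibrium exists.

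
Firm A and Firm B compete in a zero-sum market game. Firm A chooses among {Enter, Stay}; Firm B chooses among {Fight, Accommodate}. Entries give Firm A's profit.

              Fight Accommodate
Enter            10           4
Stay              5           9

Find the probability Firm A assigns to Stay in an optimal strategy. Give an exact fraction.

3/5

Row minima: Enter → 4, Stay → 5; maximin = 5.
Column maxima: Fight → 10, Accommodate → 9; minimax = 9.
5 ≠ 9, so there is no saddle point; optimal play is mixed.
Let Firm A play Enter with probability p. Expected payoff against Fight: 10p + 5(1−p) = 5p + 5; against Accommodate: 4p + 9(1−p) = −5p + 9.
Setting these equal: 5p + 5 = −5p + 9 ⇒ 10p = 4 ⇒ p = 2/5, and the value is (5)·(2/5) + 5 = 7.
For Firm B: with q = P(Fight), equating Enter's and Stay's payoffs gives 6q + 4 = −4q + 9 ⇒ q = 1/2.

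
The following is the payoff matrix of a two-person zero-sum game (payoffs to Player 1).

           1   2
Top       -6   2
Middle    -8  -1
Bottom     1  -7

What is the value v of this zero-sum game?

Row minima: Top → -6, Middle → -8, Bottom → -7; maximin = -6.
Column maxima: 1 → 1, 2 → 2; minimax = 1.
-6 ≠ 1, so there is no saddle point; optimal play is mixed.
Middle is strictly dominated by Top, so Player 1 never plays it.
On the remaining 2×2 (Top, Bottom vs 1, 2):
Let Player 1 play Top with probability p. Expected payoff against 1: (-6)p + 1(1−p) = −7p + 1; against 2: 2p + (-7)(1−p) = 9p − 7.
Setting these equal: −7p + 1 = 9p − 7 ⇒ −16p = -8 ⇒ p = 1/2, and the value is (-7)·(1/2) + 1 = -5/2.
For Player 2: with q = P(1), equating Top's and Bottom's payoffs gives −8q + 2 = 8q − 7 ⇒ q = 9/16.

-5/2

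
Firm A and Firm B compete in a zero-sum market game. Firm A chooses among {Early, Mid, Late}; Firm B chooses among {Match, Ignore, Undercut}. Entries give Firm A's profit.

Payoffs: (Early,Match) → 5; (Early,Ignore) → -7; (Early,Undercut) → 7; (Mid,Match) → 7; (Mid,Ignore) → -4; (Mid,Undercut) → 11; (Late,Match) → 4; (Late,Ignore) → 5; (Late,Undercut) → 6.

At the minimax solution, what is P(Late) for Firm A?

11/12

Row minima: Early → -7, Mid → -4, Late → 4; maximin = 4.
Column maxima: Match → 7, Ignore → 5, Undercut → 11; minimax = 5.
4 ≠ 5, so there is no saddle point; optimal play is mixed.
Early is strictly dominated by Mid, so Firm A never plays it.
Undercut is strictly dominated by Match (it gives Firm A strictly more in every row), so Firm B never plays it.
On the remaining 2×2 (Mid, Late vs Match, Ignore):
Let Firm A play Mid with probability p. Expected payoff against Match: 7p + 4(1−p) = 3p + 4; against Ignore: (-4)p + 5(1−p) = −9p + 5.
Setting these equal: 3p + 4 = −9p + 5 ⇒ 12p = 1 ⇒ p = 1/12, and the value is (3)·(1/12) + 4 = 17/4.
For Firm B: with q = P(Match), equating Mid's and Late's payoffs gives 11q − 4 = −q + 5 ⇒ q = 3/4.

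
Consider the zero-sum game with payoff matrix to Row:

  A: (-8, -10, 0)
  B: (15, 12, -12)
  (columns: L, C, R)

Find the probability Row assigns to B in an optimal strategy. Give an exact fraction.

5/17

Row minima: A → -10, B → -12; maximin = -10.
Column maxima: L → 15, C → 12, R → 0; minimax = 0.
-10 ≠ 0, so there is no saddle point; optimal play is mixed.
L is strictly dominated by C (it gives Row strictly more in every row), so Column never plays it.
On the remaining 2×2 (A, B vs C, R):
Let Row play A with probability p. Expected payoff against C: (-10)p + 12(1−p) = −22p + 12; against R: 0p + (-12)(1−p) = 12p − 12.
Setting these equal: −22p + 12 = 12p − 12 ⇒ −34p = -24 ⇒ p = 12/17, and the value is (-22)·(12/17) + 12 = -60/17.
For Column: with q = P(C), equating A's and B's payoffs gives −10q = 24q − 12 ⇒ q = 6/17.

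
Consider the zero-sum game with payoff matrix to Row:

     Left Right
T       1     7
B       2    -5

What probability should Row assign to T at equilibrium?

7/13

Row minima: T → 1, B → -5; maximin = 1.
Column maxima: Left → 2, Right → 7; minimax = 2.
1 ≠ 2, so there is no saddle point; optimal play is mixed.
Let Row play T with probability p. Expected payoff against Left: 1p + 2(1−p) = −p + 2; against Right: 7p + (-5)(1−p) = 12p − 5.
Setting these equal: −p + 2 = 12p − 5 ⇒ −13p = -7 ⇒ p = 7/13, and the value is (-1)·(7/13) + 2 = 19/13.
For Column: with q = P(Left), equating T's and B's payoffs gives −6q + 7 = 7q − 5 ⇒ q = 12/13.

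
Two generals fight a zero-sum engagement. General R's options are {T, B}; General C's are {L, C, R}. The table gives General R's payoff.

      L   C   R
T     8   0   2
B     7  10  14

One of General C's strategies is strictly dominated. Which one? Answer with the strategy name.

R

C holds General R's payoff strictly below R in every row: 0 < 2, 10 < 14.
So R is strictly dominated for General C.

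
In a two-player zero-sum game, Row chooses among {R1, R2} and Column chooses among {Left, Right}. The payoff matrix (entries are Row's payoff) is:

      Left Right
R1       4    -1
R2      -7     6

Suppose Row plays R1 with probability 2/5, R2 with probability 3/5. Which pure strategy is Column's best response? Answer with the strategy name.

Left

If Column plays Left, Row's expected payoff is (2/5)·4 + (3/5)·(-7) = -13/5.
If Column plays Right, Row's expected payoff is (2/5)·(-1) + (3/5)·6 = 16/5.
Column minimizes Row's payoff; the smallest is -13/5, so the best response is Left.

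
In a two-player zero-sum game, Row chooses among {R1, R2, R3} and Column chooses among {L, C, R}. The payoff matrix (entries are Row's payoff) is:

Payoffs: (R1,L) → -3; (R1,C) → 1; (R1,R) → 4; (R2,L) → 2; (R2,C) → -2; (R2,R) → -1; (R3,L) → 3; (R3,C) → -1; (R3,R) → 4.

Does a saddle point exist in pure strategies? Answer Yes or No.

Row minima: R1 → -3, R2 → -2, R3 → -1; maximin = -1.
Column maxima: L → 3, C → 1, R → 4; minimax = 1.
-1 ≠ 1, so no pure-strategy equilibrium exists.

No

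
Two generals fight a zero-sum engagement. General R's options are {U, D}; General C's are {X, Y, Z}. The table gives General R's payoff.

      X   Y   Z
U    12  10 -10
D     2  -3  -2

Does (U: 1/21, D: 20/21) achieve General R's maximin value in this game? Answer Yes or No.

Against X this mix gives (1/21)·12 + (20/21)·2 = 52/21.
Against Y this mix gives (1/21)·10 + (20/21)·(-3) = -50/21.
Against Z this mix gives (1/21)·(-10) + (20/21)·(-2) = -50/21.
All of General C's active replies (Y, Z) yield -50/21, and no column does worse for General R. The mix makes General C indifferent and guarantees -50/21, so it is optimal.

Yes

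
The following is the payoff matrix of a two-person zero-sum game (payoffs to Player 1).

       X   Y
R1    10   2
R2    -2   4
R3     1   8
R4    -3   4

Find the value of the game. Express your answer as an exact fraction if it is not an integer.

Row minima: R1 → 2, R2 → -2, R3 → 1, R4 → -3; maximin = 2.
Column maxima: X → 10, Y → 8; minimax = 8.
2 ≠ 8, so there is no saddle point; optimal play is mixed.
R2 is strictly dominated by R3, so Player 1 never plays it.
R4 is strictly dominated by R3, so Player 1 never plays it.
On the remaining 2×2 (R1, R3 vs X, Y):
Let Player 1 play R1 with probability p. Expected payoff against X: 10p + 1(1−p) = 9p + 1; against Y: 2p + 8(1−p) = −6p + 8.
Setting these equal: 9p + 1 = −6p + 8 ⇒ 15p = 7 ⇒ p = 7/15, and the value is (9)·(7/15) + 1 = 26/5.
For Player 2: with q = P(X), equating R1's and R3's payoffs gives 8q + 2 = −7q + 8 ⇒ q = 2/5.

26/5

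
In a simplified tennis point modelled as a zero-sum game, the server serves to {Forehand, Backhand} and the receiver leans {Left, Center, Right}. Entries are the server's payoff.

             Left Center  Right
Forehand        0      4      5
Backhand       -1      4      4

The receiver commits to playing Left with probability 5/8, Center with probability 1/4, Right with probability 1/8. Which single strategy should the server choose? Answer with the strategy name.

Forehand

Expected payoff of Forehand: (5/8)·0 + (1/4)·4 + (1/8)·5 = 13/8.
Expected payoff of Backhand: (5/8)·(-1) + (1/4)·4 + (1/8)·4 = 7/8.
The largest is 13/8, so the server's best response is Forehand.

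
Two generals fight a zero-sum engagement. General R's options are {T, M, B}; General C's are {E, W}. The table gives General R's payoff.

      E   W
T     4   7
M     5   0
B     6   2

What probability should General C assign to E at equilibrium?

5/7

Row minima: T → 4, M → 0, B → 2; maximin = 4.
Column maxima: E → 6, W → 7; minimax = 6.
4 ≠ 6, so there is no saddle point; optimal play is mixed.
M is strictly dominated by B, so General R never plays it.
On the remaining 2×2 (T, B vs E, W):
Let General R play T with probability p. Expected payoff against E: 4p + 6(1−p) = −2p + 6; against W: 7p + 2(1−p) = 5p + 2.
Setting these equal: −2p + 6 = 5p + 2 ⇒ −7p = -4 ⇒ p = 4/7, and the value is (-2)·(4/7) + 6 = 34/7.
For General C: with q = P(E), equating T's and B's payoffs gives −3q + 7 = 4q + 2 ⇒ q = 5/7.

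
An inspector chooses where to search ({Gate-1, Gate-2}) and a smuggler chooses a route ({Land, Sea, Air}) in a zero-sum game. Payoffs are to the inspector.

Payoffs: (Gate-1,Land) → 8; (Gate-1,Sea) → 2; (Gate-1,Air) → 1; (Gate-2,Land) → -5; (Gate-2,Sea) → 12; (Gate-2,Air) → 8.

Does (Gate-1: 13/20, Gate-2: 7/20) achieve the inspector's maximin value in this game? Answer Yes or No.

Yes

Against Land this mix gives (13/20)·8 + (7/20)·(-5) = 69/20.
Against Sea this mix gives (13/20)·2 + (7/20)·12 = 11/2.
Against Air this mix gives (13/20)·1 + (7/20)·8 = 69/20.
All of the smuggler's active replies (Land, Air) yield 69/20, and no column does worse for the inspector. The mix makes the smuggler indifferent and guarantees 69/20, so it is optimal.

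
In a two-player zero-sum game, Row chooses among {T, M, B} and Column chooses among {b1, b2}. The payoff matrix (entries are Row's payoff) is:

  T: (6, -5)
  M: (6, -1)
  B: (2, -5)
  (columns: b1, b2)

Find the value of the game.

Row minima: T → -5, M → -1, B → -5; maximin = -1.
Column maxima: b1 → 6, b2 → -1; minimax = -1.
Since maximin = minimax = -1, there is a saddle point and the value is -1.

-1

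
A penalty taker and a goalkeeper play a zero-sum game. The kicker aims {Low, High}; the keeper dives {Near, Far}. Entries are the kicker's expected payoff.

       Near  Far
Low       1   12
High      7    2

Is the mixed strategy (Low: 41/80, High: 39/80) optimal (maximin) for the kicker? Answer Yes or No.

No

Against Near this mix gives (41/80)·1 + (39/80)·7 = 157/40.
Against Far this mix gives (41/80)·12 + (39/80)·2 = 57/8.
The keeper will play Near, holding the kicker to 157/40. Shifting weight toward the row that does better against Near would raise this floor (the equalizing mix achieves 41/8 against both Near and Far), so the proposed strategy is not optimal.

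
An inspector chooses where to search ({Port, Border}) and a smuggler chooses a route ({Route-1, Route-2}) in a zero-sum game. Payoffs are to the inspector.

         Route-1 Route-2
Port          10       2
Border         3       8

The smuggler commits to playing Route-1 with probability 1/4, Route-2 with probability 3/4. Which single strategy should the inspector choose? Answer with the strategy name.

Border

Expected payoff of Port: (1/4)·10 + (3/4)·2 = 4.
Expected payoff of Border: (1/4)·3 + (3/4)·8 = 27/4.
The largest is 27/4, so the inspector's best response is Border.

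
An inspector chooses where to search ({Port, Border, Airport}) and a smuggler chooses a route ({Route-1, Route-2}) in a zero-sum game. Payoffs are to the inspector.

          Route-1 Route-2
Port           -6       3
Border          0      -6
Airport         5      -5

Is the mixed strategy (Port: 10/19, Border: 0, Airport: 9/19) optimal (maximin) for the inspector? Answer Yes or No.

Against Route-1 this mix gives (10/19)·(-6) + (9/19)·5 = -15/19.
Against Route-2 this mix gives (10/19)·3 + (9/19)·(-5) = -15/19.
All of the smuggler's active replies (Route-1, Route-2) yield -15/19, and no column does worse for the inspector. The mix makes the smuggler indifferent and guarantees -15/19, so it is optimal.

Yes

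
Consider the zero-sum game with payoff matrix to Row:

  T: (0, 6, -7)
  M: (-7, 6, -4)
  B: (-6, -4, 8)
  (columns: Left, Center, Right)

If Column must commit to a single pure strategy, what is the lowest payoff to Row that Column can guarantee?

0

Column maxima: Left → 0, Center → 6, Right → 8.
The smallest of these is 0.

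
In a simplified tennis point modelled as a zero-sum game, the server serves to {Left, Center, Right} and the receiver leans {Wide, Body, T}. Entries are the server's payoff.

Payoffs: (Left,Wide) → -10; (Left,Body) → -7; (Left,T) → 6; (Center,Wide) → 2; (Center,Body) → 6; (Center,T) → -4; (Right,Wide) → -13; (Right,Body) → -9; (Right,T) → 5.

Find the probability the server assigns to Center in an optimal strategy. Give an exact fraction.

Row minima: Left → -10, Center → -4, Right → -13; maximin = -4.
Column maxima: Wide → 2, Body → 6, T → 6; minimax = 2.
-4 ≠ 2, so there is no saddle point; optimal play is mixed.
Right is strictly dominated by Left, so the server never plays it.
Body is strictly dominated by Wide (it gives the server strictly more in every row), so the receiver never plays it.
On the remaining 2×2 (Left, Center vs Wide, T):
Let the server play Left with probability p. Expected payoff against Wide: (-10)p + 2(1−p) = −12p + 2; against T: 6p + (-4)(1−p) = 10p − 4.
Setting these equal: −12p + 2 = 10p − 4 ⇒ −22p = -6 ⇒ p = 3/11, and the value is (-12)·(3/11) + 2 = -14/11.
For the receiver: with q = P(Wide), equating Left's and Center's payoffs gives −16q + 6 = 6q − 4 ⇒ q = 5/11.

8/11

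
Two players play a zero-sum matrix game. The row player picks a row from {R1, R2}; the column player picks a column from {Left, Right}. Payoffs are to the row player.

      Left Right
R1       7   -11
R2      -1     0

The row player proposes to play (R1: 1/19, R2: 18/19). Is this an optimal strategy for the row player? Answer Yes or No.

Yes

Against Left this mix gives (1/19)·7 + (18/19)·(-1) = -11/19.
Against Right this mix gives (1/19)·(-11) + (18/19)·0 = -11/19.
All of the column player's active replies (Left, Right) yield -11/19, and no column does worse for the row player. The mix makes the column player indifferent and guarantees -11/19, so it is optimal.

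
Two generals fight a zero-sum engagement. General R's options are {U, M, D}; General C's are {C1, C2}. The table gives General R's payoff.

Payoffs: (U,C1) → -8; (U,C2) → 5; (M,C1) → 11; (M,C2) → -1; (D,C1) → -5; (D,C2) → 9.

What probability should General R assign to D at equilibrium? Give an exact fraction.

Row minima: U → -8, M → -1, D → -5; maximin = -1.
Column maxima: C1 → 11, C2 → 9; minimax = 9.
-1 ≠ 9, so there is no saddle point; optimal play is mixed.
U is strictly dominated by D, so General R never plays it.
On the remaining 2×2 (M, D vs C1, C2):
Let General R play M with probability p. Expected payoff against C1: 11p + (-5)(1−p) = 16p − 5; against C2: (-1)p + 9(1−p) = −10p + 9.
Setting these equal: 16p − 5 = −10p + 9 ⇒ 26p = 14 ⇒ p = 7/13, and the value is (16)·(7/13) − 5 = 47/13.
For General C: with q = P(C1), equating M's and D's payoffs gives 12q − 1 = −14q + 9 ⇒ q = 5/13.

6/13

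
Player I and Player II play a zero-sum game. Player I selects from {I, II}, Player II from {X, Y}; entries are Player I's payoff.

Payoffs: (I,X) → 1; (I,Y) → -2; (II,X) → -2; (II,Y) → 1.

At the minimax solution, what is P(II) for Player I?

Row minima: I → -2, II → -2; maximin = -2.
Column maxima: X → 1, Y → 1; minimax = 1.
-2 ≠ 1, so there is no saddle point; optimal play is mixed.
Let Player I play I with probability p. Expected payoff against X: 1p + (-2)(1−p) = 3p − 2; against Y: (-2)p + 1(1−p) = −3p + 1.
Setting these equal: 3p − 2 = −3p + 1 ⇒ 6p = 3 ⇒ p = 1/2, and the value is (3)·(1/2) − 2 = -1/2.
For Player II: with q = P(X), equating I's and II's payoffs gives 3q − 2 = −3q + 1 ⇒ q = 1/2.

1/2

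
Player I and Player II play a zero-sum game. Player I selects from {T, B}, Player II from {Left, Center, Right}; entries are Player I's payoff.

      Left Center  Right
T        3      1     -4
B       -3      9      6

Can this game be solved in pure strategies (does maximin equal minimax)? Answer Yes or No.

Row minima: T → -4, B → -3; maximin = -3.
Column maxima: Left → 3, Center → 9, Right → 6; minimax = 3.
-3 ≠ 3, so no pure-strategy equilibrium exists.

No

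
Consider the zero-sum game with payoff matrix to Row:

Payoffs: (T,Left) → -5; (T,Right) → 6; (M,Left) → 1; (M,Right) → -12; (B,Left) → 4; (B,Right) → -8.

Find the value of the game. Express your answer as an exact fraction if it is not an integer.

Row minima: T → -5, M → -12, B → -8; maximin = -5.
Column maxima: Left → 4, Right → 6; minimax = 4.
-5 ≠ 4, so there is no saddle point; optimal play is mixed.
M is strictly dominated by B, so Row never plays it.
On the remaining 2×2 (T, B vs Left, Right):
Let Row play T with probability p. Expected payoff against Left: (-5)p + 4(1−p) = −9p + 4; against Right: 6p + (-8)(1−p) = 14p − 8.
Setting these equal: −9p + 4 = 14p − 8 ⇒ −23p = -12 ⇒ p = 12/23, and the value is (-9)·(12/23) + 4 = -16/23.
For Column: with q = P(Left), equating T's and B's payoffs gives −11q + 6 = 12q − 8 ⇒ q = 14/23.

-16/23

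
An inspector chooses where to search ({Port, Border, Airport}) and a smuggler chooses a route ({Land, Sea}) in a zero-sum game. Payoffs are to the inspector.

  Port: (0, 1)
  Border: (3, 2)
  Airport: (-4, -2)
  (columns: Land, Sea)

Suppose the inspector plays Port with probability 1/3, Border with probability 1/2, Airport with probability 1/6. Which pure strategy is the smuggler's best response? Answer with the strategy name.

If the smuggler plays Land, the inspector's expected payoff is (1/3)·0 + (1/2)·3 + (1/6)·(-4) = 5/6.
If the smuggler plays Sea, the inspector's expected payoff is (1/3)·1 + (1/2)·2 + (1/6)·(-2) = 1.
The smuggler minimizes the inspector's payoff; the smallest is 5/6, so the best response is Land.

Land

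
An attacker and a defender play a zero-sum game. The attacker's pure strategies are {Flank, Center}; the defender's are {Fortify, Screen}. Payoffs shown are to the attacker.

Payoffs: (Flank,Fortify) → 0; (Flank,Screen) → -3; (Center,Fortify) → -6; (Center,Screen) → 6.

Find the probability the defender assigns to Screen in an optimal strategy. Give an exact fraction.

Row minima: Flank → -3, Center → -6; maximin = -3.
Column maxima: Fortify → 0, Screen → 6; minimax = 0.
-3 ≠ 0, so there is no saddle point; optimal play is mixed.
Let the attacker play Flank with probability p. Expected payoff against Fortify: 0p + (-6)(1−p) = 6p − 6; against Screen: (-3)p + 6(1−p) = −9p + 6.
Setting these equal: 6p − 6 = −9p + 6 ⇒ 15p = 12 ⇒ p = 4/5, and the value is (6)·(4/5) − 6 = -6/5.
For the defender: with q = P(Fortify), equating Flank's and Center's payoffs gives 3q − 3 = −12q + 6 ⇒ q = 3/5.

2/5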